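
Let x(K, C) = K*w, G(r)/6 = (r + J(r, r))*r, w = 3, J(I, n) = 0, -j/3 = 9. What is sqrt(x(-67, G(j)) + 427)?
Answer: sqrt(226) ≈ 15.033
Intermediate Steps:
j = -27 (j = -3*9 = -27)
G(r) = 6*r**2 (G(r) = 6*((r + 0)*r) = 6*(r*r) = 6*r**2)
x(K, C) = 3*K (x(K, C) = K*3 = 3*K)
sqrt(x(-67, G(j)) + 427) = sqrt(3*(-67) + 427) = sqrt(-201 + 427) = sqrt(226)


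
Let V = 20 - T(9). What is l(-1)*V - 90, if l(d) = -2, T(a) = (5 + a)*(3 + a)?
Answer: 206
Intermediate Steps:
T(a) = (3 + a)*(5 + a)
V = -148 (V = 20 - (15 + 9² + 8*9) = 20 - (15 + 81 + 72) = 20 - 1*168 = 20 - 168 = -148)
l(-1)*V - 90 = -2*(-148) - 90 = 296 - 90 = 206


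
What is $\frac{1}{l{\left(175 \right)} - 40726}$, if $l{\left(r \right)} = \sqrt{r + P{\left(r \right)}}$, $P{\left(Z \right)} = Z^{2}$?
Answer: $- \frac{2909}{118469734} - \frac{5 \sqrt{77}}{414644069} \approx -2.4661 \cdot 10^{-5}$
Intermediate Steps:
$l{\left(r \right)} = \sqrt{r + r^{2}}$
$\frac{1}{l{\left(175 \right)} - 40726} = \frac{1}{\sqrt{175 \left(1 + 175\right)} - 40726} = \frac{1}{\sqrt{175 \cdot 176} - 40726} = \frac{1}{\sqrt{30800} - 40726} = \frac{1}{20 \sqrt{77} - 40726} = \frac{1}{-40726 + 20 \sqrt{77}}$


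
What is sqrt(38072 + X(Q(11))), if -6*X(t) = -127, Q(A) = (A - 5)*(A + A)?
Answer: sqrt(1371354)/6 ≈ 195.17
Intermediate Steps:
Q(A) = 2*A*(-5 + A) (Q(A) = (-5 + A)*(2*A) = 2*A*(-5 + A))
X(t) = 127/6 (X(t) = -1/6*(-127) = 127/6)
sqrt(38072 + X(Q(11))) = sqrt(38072 + 127/6) = sqrt(228559/6) = sqrt(1371354)/6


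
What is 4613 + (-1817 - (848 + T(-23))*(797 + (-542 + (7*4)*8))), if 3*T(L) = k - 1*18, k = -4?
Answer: -1199650/3 ≈ -3.9988e+5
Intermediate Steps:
T(L) = -22/3 (T(L) = (-4 - 1*18)/3 = (-4 - 18)/3 = (⅓)*(-22) = -22/3)
4613 + (-1817 - (848 + T(-23))*(797 + (-542 + (7*4)*8))) = 4613 + (-1817 - (848 - 22/3)*(797 + (-542 + (7*4)*8))) = 4613 + (-1817 - 2522*(797 + (-542 + 28*8))/3) = 4613 + (-1817 - 2522*(797 + (-542 + 224))/3) = 4613 + (-1817 - 2522*(797 - 318)/3) = 4613 + (-1817 - 2522*479/3) = 4613 + (-1817 - 1*1208038/3) = 4613 + (-1817 - 1208038/3) = 4613 - 1213489/3 = -1199650/3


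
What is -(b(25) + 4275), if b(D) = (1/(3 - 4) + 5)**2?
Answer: -4291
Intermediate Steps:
b(D) = 16 (b(D) = (1/(-1) + 5)**2 = (-1 + 5)**2 = 4**2 = 16)
-(b(25) + 4275) = -(16 + 4275) = -1*4291 = -4291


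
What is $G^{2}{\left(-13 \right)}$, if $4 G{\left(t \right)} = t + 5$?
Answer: $4$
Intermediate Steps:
$G{\left(t \right)} = \frac{5}{4} + \frac{t}{4}$ ($G{\left(t \right)} = \frac{t + 5}{4} = \frac{5 + t}{4} = \frac{5}{4} + \frac{t}{4}$)
$G^{2}{\left(-13 \right)} = \left(\frac{5}{4} + \frac{1}{4} \left(-13\right)\right)^{2} = \left(\frac{5}{4} - \frac{13}{4}\right)^{2} = \left(-2\right)^{2} = 4$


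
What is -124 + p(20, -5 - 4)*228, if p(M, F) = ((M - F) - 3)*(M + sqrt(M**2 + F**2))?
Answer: 118436 + 5928*sqrt(481) ≈ 2.4845e+5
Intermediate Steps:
p(M, F) = (M + sqrt(F**2 + M**2))*(-3 + M - F) (p(M, F) = (-3 + M - F)*(M + sqrt(F**2 + M**2)) = (M + sqrt(F**2 + M**2))*(-3 + M - F))
-124 + p(20, -5 - 4)*228 = -124 + (20**2 - 3*20 - 3*sqrt((-5 - 4)**2 + 20**2) + 20*sqrt((-5 - 4)**2 + 20**2) - 1*(-5 - 4)*20 - (-5 - 4)*sqrt((-5 - 4)**2 + 20**2))*228 = -124 + (400 - 60 - 3*sqrt((-9)**2 + 400) + 20*sqrt((-9)**2 + 400) - 1*(-9)*20 - 1*(-9)*sqrt((-9)**2 + 400))*228 = -124 + (400 - 60 - 3*sqrt(81 + 400) + 20*sqrt(81 + 400) + 180 - 1*(-9)*sqrt(81 + 400))*228 = -124 + (400 - 60 - 3*sqrt(481) + 20*sqrt(481) + 180 - 1*(-9)*sqrt(481))*228 = -124 + (400 - 60 - 3*sqrt(481) + 20*sqrt(481) + 180 + 9*sqrt(481))*228 = -124 + (520 + 26*sqrt(481))*228 = -124 + (118560 + 5928*sqrt(481)) = 118436 + 5928*sqrt(481)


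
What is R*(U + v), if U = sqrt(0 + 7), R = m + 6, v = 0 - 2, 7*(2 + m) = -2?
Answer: -52/7 + 26*sqrt(7)/7 ≈ 2.3985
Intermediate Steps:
m = -16/7 (m = -2 + (1/7)*(-2) = -2 - 2/7 = -16/7 ≈ -2.2857)
v = -2
R = 26/7 (R = -16/7 + 6 = 26/7 ≈ 3.7143)
U = sqrt(7) ≈ 2.6458
R*(U + v) = 26*(sqrt(7) - 2)/7 = 26*(-2 + sqrt(7))/7 = -52/7 + 26*sqrt(7)/7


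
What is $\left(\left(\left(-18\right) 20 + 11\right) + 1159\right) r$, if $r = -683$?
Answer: $-553230$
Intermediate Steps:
$\left(\left(\left(-18\right) 20 + 11\right) + 1159\right) r = \left(\left(\left(-18\right) 20 + 11\right) + 1159\right) \left(-683\right) = \left(\left(-360 + 11\right) + 1159\right) \left(-683\right) = \left(-349 + 1159\right) \left(-683\right) = 810 \left(-683\right) = -553230$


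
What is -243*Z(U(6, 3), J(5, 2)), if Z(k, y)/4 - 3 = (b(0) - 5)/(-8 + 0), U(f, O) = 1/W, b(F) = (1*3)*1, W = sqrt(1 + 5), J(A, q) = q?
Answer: -3159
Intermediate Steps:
W = sqrt(6) ≈ 2.4495
b(F) = 3 (b(F) = 3*1 = 3)
U(f, O) = sqrt(6)/6 (U(f, O) = 1/(sqrt(6)) = sqrt(6)/6)
Z(k, y) = 13 (Z(k, y) = 12 + 4*((3 - 5)/(-8 + 0)) = 12 + 4*(-2/(-8)) = 12 + 4*(-2*(-1/8)) = 12 + 4*(1/4) = 12 + 1 = 13)
-243*Z(U(6, 3), J(5, 2)) = -243*13 = -3159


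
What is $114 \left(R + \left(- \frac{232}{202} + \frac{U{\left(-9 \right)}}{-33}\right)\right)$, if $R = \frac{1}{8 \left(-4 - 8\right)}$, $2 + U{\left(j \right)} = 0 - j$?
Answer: $- \frac{2778389}{17776} \approx -156.3$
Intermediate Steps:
$U{\left(j \right)} = -2 - j$ ($U{\left(j \right)} = -2 + \left(0 - j\right) = -2 - j$)
$R = - \frac{1}{96}$ ($R = \frac{1}{8 \left(-12\right)} = \frac{1}{-96} = - \frac{1}{96} \approx -0.010417$)
$114 \left(R + \left(- \frac{232}{202} + \frac{U{\left(-9 \right)}}{-33}\right)\right) = 114 \left(- \frac{1}{96} - \left(\frac{116}{101} - \frac{-2 - -9}{-33}\right)\right) = 114 \left(- \frac{1}{96} - \left(\frac{116}{101} - \left(-2 + 9\right) \left(- \frac{1}{33}\right)\right)\right) = 114 \left(- \frac{1}{96} + \left(- \frac{116}{101} + 7 \left(- \frac{1}{33}\right)\right)\right) = 114 \left(- \frac{1}{96} - \frac{4535}{3333}\right) = 114 \left(- \frac{146231}{106656}\right) = - \frac{2778389}{17776}$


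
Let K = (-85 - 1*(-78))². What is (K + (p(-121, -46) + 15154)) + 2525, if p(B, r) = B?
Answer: 17607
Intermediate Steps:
K = 49 (K = (-85 + 78)² = (-7)² = 49)
(K + (p(-121, -46) + 15154)) + 2525 = (49 + (-121 + 15154)) + 2525 = (49 + 15033) + 2525 = 15082 + 2525 = 17607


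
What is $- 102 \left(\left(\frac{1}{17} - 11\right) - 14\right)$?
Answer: $2544$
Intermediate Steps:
$- 102 \left(\left(\frac{1}{17} - 11\right) - 14\right) = - 102 \left(- \frac{186}{17} - 14\right) = \left(-102\right) \left(- \frac{424}{17}\right) = 2544$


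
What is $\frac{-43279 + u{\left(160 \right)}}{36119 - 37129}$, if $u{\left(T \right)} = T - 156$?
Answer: $\frac{8655}{202} \approx 42.847$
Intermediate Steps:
$u{\left(T \right)} = -156 + T$ ($u{\left(T \right)} = T - 156 = -156 + T$)
$\frac{-43279 + u{\left(160 \right)}}{36119 - 37129} = \frac{-43279 + \left(-156 + 160\right)}{36119 - 37129} = \frac{-43279 + 4}{-1010} = \left(-43275\right) \left(- \frac{1}{1010}\right) = \frac{8655}{202}$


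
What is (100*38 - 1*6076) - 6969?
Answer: -9245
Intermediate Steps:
(100*38 - 1*6076) - 6969 = (3800 - 6076) - 6969 = -2276 - 6969 = -9245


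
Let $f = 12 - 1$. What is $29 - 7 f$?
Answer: $-48$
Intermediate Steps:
$f = 11$ ($f = 12 - 1 = 11$)
$29 - 7 f = 29 - 77 = -48$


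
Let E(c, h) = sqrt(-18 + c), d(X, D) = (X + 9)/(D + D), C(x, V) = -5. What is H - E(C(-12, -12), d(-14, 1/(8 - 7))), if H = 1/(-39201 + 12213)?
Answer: -1/26988 - I*sqrt(23) ≈ -3.7053e-5 - 4.7958*I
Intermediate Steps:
d(X, D) = (9 + X)/(2*D) (d(X, D) = (9 + X)/((2*D)) = (9 + X)*(1/(2*D)) = (9 + X)/(2*D))
H = -1/26988 (H = 1/(-26988) = -1/26988 ≈ -3.7053e-5)
H - E(C(-12, -12), d(-14, 1/(8 - 7))) = -1/26988 - sqrt(-18 - 5) = -1/26988 - sqrt(-23) = -1/26988 - I*sqrt(23)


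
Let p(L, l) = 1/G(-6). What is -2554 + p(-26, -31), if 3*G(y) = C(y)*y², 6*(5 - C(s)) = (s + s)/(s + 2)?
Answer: -137915/54 ≈ -2554.0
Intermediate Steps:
C(s) = 5 - s/(3*(2 + s)) (C(s) = 5 - (s + s)/(6*(s + 2)) = 5 - 2*s/(6*(2 + s)) = 5 - s/(3*(2 + s)))
G(y) = 2*y²*(15 + 7*y)/(9*(2 + y)) (G(y) = ((2*(15 + 7*y)/(3*(2 + y)))*y²)/3 = (2*y²*(15 + 7*y)/(3*(2 + y)))/3 = 2*y²*(15 + 7*y)/(9*(2 + y)))
p(L, l) = 1/54 (p(L, l) = 1/((2/9)*(-6)²*(15 + 7*(-6))/(2 - 6)) = 1/((2/9)*36*(15 - 42)/(-4)) = 1/((2/9)*36*(-¼)*(-27)) = 1/54)
-2554 + p(-26, -31) = -2554 + 1/54 = -137915/54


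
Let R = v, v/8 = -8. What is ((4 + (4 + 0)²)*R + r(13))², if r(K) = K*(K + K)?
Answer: 887364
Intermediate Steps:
v = -64 (v = 8*(-8) = -64)
R = -64
r(K) = 2*K² (r(K) = K*(2*K) = 2*K²)
((4 + (4 + 0)²)*R + r(13))² = ((4 + (4 + 0)²)*(-64) + 2*13²)² = ((4 + 4²)*(-64) + 2*169)² = ((4 + 16)*(-64) + 338)² = (20*(-64) + 338)² = (-1280 + 338)² = (-942)² = 887364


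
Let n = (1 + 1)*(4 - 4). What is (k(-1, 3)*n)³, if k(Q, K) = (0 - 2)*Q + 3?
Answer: 0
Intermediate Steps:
k(Q, K) = 3 - 2*Q (k(Q, K) = -2*Q + 3 = 3 - 2*Q)
n = 0 (n = 2*0 = 0)
(k(-1, 3)*n)³ = ((3 - 2*(-1))*0)³ = ((3 + 2)*0)³ = (5*0)³ = 0³ = 0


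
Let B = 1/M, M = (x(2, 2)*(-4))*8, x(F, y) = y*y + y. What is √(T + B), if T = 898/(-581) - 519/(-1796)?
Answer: I*√49462156223067/6260856 ≈ 1.1233*I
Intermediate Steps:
x(F, y) = y + y² (x(F, y) = y² + y = y + y²)
M = -192 (M = ((2*(1 + 2))*(-4))*8 = ((2*3)*(-4))*8 = (6*(-4))*8 = -24*8 = -192)
B = -1/192 (B = 1/(-192) = -1/192 ≈ -0.0052083)
T = -1311269/1043476 (T = 898*(-1/581) - 519*(-1/1796) = -898/581 + 519/1796 = -1311269/1043476 ≈ -1.2566)
√(T + B) = √(-1311269/1043476 - 1/192) = √(-63201781/50086848) = I*√49462156223067/6260856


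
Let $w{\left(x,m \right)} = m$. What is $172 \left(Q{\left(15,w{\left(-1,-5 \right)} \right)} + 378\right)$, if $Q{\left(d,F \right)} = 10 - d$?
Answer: $64156$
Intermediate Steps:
$172 \left(Q{\left(15,w{\left(-1,-5 \right)} \right)} + 378\right) = 172 \left(\left(10 - 15\right) + 378\right) = 172 \left(-5 + 378\right) = 172 \cdot 373 = 64156$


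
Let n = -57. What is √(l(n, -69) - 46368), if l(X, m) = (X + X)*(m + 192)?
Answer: 3*I*√6710 ≈ 245.74*I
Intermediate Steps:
l(X, m) = 2*X*(192 + m) (l(X, m) = (2*X)*(192 + m) = 2*X*(192 + m))
√(l(n, -69) - 46368) = √(2*(-57)*(192 - 69) - 46368) = √(2*(-57)*123 - 46368) = √(-14022 - 46368) = √(-60390) = 3*I*√6710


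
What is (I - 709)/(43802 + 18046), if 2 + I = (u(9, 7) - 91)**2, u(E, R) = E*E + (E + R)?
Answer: -75/6872 ≈ -0.010914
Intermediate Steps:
u(E, R) = E + R + E**2 (u(E, R) = E**2 + (E + R) = E + R + E**2)
I = 34 (I = -2 + ((9 + 7 + 9**2) - 91)**2 = -2 + ((9 + 7 + 81) - 91)**2 = -2 + (97 - 91)**2 = -2 + 6**2 = -2 + 36 = 34)
(I - 709)/(43802 + 18046) = (34 - 709)/(43802 + 18046) = -675/61848 = -675*1/61848 = -75/6872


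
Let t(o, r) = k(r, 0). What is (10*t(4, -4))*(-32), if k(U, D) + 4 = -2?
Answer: 1920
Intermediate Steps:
k(U, D) = -6 (k(U, D) = -4 - 2 = -6)
t(o, r) = -6
(10*t(4, -4))*(-32) = (10*(-6))*(-32) = -60*(-32) = 1920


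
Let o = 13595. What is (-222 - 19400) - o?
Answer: -33217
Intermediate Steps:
(-222 - 19400) - o = (-222 - 19400) - 1*13595 = -19622 - 13595 = -33217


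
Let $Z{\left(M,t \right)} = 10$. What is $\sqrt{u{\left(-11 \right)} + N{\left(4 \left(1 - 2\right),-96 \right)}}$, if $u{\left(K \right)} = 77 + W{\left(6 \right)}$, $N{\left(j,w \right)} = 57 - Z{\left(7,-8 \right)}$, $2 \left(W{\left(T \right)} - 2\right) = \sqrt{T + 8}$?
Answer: $\frac{\sqrt{504 + 2 \sqrt{14}}}{2} \approx 11.308$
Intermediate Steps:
$W{\left(T \right)} = 2 + \frac{\sqrt{8 + T}}{2}$ ($W{\left(T \right)} = 2 + \frac{\sqrt{T + 8}}{2} = 2 + \frac{\sqrt{8 + T}}{2}$)
$N{\left(j,w \right)} = 47$ ($N{\left(j,w \right)} = 57 - 10 = 47$)
$u{\left(K \right)} = 79 + \frac{\sqrt{14}}{2}$ ($u{\left(K \right)} = 77 + \left(2 + \frac{\sqrt{8 + 6}}{2}\right) = 77 + \left(2 + \frac{\sqrt{14}}{2}\right) = 79 + \frac{\sqrt{14}}{2}$)
$\sqrt{u{\left(-11 \right)} + N{\left(4 \left(1 - 2\right),-96 \right)}} = \sqrt{\left(79 + \frac{\sqrt{14}}{2}\right) + 47} = \sqrt{126 + \frac{\sqrt{14}}{2}}$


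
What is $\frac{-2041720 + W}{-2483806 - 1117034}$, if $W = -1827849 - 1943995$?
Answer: $\frac{1453391}{900210} \approx 1.6145$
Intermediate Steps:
$W = -3771844$
$\frac{-2041720 + W}{-2483806 - 1117034} = \frac{-2041720 - 3771844}{-2483806 - 1117034} = - \frac{5813564}{-3600840} = \left(-5813564\right) \left(- \frac{1}{3600840}\right) = \frac{1453391}{900210}$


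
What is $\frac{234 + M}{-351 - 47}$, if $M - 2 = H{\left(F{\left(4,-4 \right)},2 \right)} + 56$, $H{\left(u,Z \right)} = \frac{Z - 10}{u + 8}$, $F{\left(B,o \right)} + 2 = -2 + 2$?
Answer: $- \frac{436}{597} \approx -0.73032$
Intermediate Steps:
$F{\left(B,o \right)} = -2$ ($F{\left(B,o \right)} = -2 + \left(-2 + 2\right) = -2 + 0 = -2$)
$H{\left(u,Z \right)} = \frac{-10 + Z}{8 + u}$
$M = \frac{170}{3}$ ($M = 2 + \left(\frac{-10 + 2}{8 - 2} + 56\right) = 2 + \left(\frac{1}{6} \left(-8\right) + 56\right) = 2 + \left(- \frac{4}{3} + 56\right) = 2 + \frac{164}{3} = \frac{170}{3} \approx 56.667$)
$\frac{234 + M}{-351 - 47} = \frac{234 + \frac{170}{3}}{-351 - 47} = \frac{872}{3 \left(-398\right)} = \frac{872}{3} \left(- \frac{1}{398}\right) = - \frac{436}{597}$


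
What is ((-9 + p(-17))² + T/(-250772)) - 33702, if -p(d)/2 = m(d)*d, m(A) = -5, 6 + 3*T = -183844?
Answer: -624706513/376158 ≈ -1660.8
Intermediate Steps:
T = -183850/3 (T = -2 + (⅓)*(-183844) = -2 - 183844/3 = -183850/3 ≈ -61283.)
p(d) = 10*d (p(d) = -(-10)*d = 10*d)
((-9 + p(-17))² + T/(-250772)) - 33702 = ((-9 + 10*(-17))² - 183850/3/(-250772)) - 33702 = ((-9 - 170)² - 183850/3*(-1/250772)) - 33702 = ((-179)² + 91925/376158) - 33702 = (32041 + 91925/376158) - 33702 = 12052570403/376158 - 33702 = -624706513/376158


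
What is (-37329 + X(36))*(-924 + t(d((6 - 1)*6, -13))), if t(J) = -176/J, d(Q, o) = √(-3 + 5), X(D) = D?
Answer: 34458732 + 3281784*√2 ≈ 3.9100e+7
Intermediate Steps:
d(Q, o) = √2
(-37329 + X(36))*(-924 + t(d((6 - 1)*6, -13))) = (-37329 + 36)*(-924 - 176*√2/2) = -37293*(-924 - 88*√2) = 34458732 + 3281784*√2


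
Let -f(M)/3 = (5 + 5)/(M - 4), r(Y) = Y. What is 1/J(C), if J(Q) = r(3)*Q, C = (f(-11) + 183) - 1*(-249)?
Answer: 1/1302 ≈ 0.00076805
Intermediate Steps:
f(M) = -30/(-4 + M) (f(M) = -3*(5 + 5)/(M - 4) = -30/(-4 + M))
C = 434 (C = (-30/(-4 - 11) + 183) - 1*(-249) = (-30/(-15) + 183) + 249 = (-30*(-1/15) + 183) + 249 = (2 + 183) + 249 = 185 + 249 = 434)
J(Q) = 3*Q
1/J(C) = 1/(3*434) = 1/1302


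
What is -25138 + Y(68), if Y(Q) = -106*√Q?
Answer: -25138 - 212*√17 ≈ -26012.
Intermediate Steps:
-25138 + Y(68) = -25138 - 212*√17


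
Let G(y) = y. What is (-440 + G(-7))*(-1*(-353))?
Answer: -157791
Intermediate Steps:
(-440 + G(-7))*(-1*(-353)) = (-440 - 7)*(-1*(-353)) = -447*353 = -157791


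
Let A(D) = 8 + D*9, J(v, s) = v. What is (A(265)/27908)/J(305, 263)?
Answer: 2393/8511940 ≈ 0.00028113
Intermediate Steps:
A(D) = 8 + 9*D
(A(265)/27908)/J(305, 263) = ((8 + 9*265)/27908)/305 = ((8 + 2385)*(1/27908))*(1/305) = (2393*(1/27908))*(1/305) = (2393/27908)*(1/305) = 2393/8511940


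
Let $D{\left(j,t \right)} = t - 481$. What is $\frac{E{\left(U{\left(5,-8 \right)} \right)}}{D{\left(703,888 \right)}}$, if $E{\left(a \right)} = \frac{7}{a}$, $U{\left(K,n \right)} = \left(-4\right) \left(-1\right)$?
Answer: $\frac{7}{1628} \approx 0.0042998$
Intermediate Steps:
$U{\left(K,n \right)} = 4$
$D{\left(j,t \right)} = -481 + t$ ($D{\left(j,t \right)} = t - 481 = -481 + t$)
$\frac{E{\left(U{\left(5,-8 \right)} \right)}}{D{\left(703,888 \right)}} = \frac{7 \cdot \frac{1}{4}}{-481 + 888} = \frac{7 \cdot \frac{1}{4}}{407} = \frac{7}{4} \cdot \frac{1}{407} = \frac{7}{1628}$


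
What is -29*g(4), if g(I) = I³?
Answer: -1856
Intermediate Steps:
-29*g(4) = -29*4³ = -29*64 = -1856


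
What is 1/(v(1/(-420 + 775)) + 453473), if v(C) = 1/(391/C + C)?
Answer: 49275776/22345233970403 ≈ 2.2052e-6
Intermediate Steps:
v(C) = 1/(C + 391/C)
1/(v(1/(-420 + 775)) + 453473) = 1/(1/((-420 + 775)*(391 + (1/(-420 + 775))²)) + 453473) = 1/(1/(355*(391 + (1/355)²)) + 453473) = 1/(1/(355*(391 + 1/126025)) + 453473) = 1/(1/(355*(49275776/126025)) + 453473) = 1/((1/355)*(126025/49275776) + 453473) = 1/(355/49275776 + 453473) = 1/(22345233970403/49275776) = 49275776/22345233970403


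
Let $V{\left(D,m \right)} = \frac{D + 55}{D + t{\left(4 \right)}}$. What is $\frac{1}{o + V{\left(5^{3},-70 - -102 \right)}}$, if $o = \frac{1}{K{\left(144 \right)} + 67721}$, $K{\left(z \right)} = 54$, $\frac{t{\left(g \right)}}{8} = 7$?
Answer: $\frac{12267275}{12199681} \approx 1.0055$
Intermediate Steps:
$t{\left(g \right)} = 56$ ($t{\left(g \right)} = 8 \cdot 7 = 56$)
$o = \frac{1}{67775}$ ($o = \frac{1}{54 + 67721} = \frac{1}{67775} \approx 1.4755 \cdot 10^{-5}$)
$V{\left(D,m \right)} = \frac{55 + D}{56 + D}$ ($V{\left(D,m \right)} = \frac{D + 55}{D + 56} = \frac{55 + D}{56 + D}$)
$\frac{1}{o + V{\left(5^{3},-70 - -102 \right)}} = \frac{1}{\frac{1}{67775} + \frac{55 + 5^{3}}{56 + 5^{3}}} = \frac{1}{\frac{1}{67775} + \frac{55 + 125}{56 + 125}} = \frac{1}{\frac{1}{67775} + \frac{1}{181} \cdot 180} = \frac{1}{\frac{1}{67775} + \frac{180}{181}} = \frac{1}{\frac{12199681}{12267275}} = \frac{12267275}{12199681}$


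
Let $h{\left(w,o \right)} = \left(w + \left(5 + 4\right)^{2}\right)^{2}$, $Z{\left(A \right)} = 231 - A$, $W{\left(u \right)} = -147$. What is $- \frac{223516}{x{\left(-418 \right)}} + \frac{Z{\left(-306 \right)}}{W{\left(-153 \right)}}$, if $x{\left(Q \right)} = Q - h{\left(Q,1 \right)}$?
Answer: $- \frac{9451389}{5585363} \approx -1.6922$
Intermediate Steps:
$h{\left(w,o \right)} = \left(81 + w\right)^{2}$ ($h{\left(w,o \right)} = \left(w + 9^{2}\right)^{2} = \left(w + 81\right)^{2} = \left(81 + w\right)^{2}$)
$x{\left(Q \right)} = Q - \left(81 + Q\right)^{2}$
$- \frac{223516}{x{\left(-418 \right)}} + \frac{Z{\left(-306 \right)}}{W{\left(-153 \right)}} = - \frac{223516}{-418 - \left(81 - 418\right)^{2}} + \frac{231 - -306}{-147} = - \frac{223516}{-418 - \left(-337\right)^{2}} + \left(231 + 306\right) \left(- \frac{1}{147}\right) = - \frac{223516}{-418 - 113569} + 537 \left(- \frac{1}{147}\right) = - \frac{223516}{-418 - 113569} - \frac{179}{49} = - \frac{223516}{-113987} - \frac{179}{49} = \left(-223516\right) \left(- \frac{1}{113987}\right) - \frac{179}{49} = \frac{223516}{113987} - \frac{179}{49} = - \frac{9451389}{5585363}$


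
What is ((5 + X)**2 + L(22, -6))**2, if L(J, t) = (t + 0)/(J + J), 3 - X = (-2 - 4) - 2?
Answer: 31685641/484 ≈ 65466.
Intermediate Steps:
X = 11 (X = 3 - ((-2 - 4) - 2) = 3 - (-6 - 2) = 3 - 1*(-8) = 3 + 8 = 11)
L(J, t) = t/(2*J) (L(J, t) = t/((2*J)) = t*(1/(2*J)) = t/(2*J))
((5 + X)**2 + L(22, -6))**2 = ((5 + 11)**2 + (1/2)*(-6)/22)**2 = (16**2 + (1/2)*(-6)*(1/22))**2 = (256 - 3/22)**2 = (5629/22)**2 = 31685641/484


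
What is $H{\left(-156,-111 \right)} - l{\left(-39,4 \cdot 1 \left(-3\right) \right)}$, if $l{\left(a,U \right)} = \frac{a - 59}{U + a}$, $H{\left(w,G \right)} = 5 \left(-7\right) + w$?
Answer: $- \frac{9839}{51} \approx -192.92$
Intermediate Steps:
$H{\left(w,G \right)} = -35 + w$
$l{\left(a,U \right)} = \frac{-59 + a}{U + a}$
$H{\left(-156,-111 \right)} - l{\left(-39,4 \cdot 1 \left(-3\right) \right)} = \left(-35 - 156\right) - \frac{-59 - 39}{4 \cdot 1 \left(-3\right) - 39} = -191 - \frac{1}{4 \left(-3\right) - 39} \left(-98\right) = -191 - \frac{1}{-12 - 39} \left(-98\right) = -191 - \frac{1}{-51} \left(-98\right) = -191 - \left(- \frac{1}{51}\right) \left(-98\right) = -191 - \frac{98}{51} = - \frac{9839}{51}$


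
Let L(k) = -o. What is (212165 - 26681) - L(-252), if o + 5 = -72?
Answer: 185407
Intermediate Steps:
o = -77 (o = -5 - 72 = -77)
L(k) = 77 (L(k) = -1*(-77) = 77)
(212165 - 26681) - L(-252) = (212165 - 26681) - 1*77 = 185484 - 77 = 185407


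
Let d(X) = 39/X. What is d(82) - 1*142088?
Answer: -11651177/82 ≈ -1.4209e+5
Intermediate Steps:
d(82) - 1*142088 = 39/82 - 1*142088 = 39*(1/82) - 142088 = 39/82 - 142088 = -11651177/82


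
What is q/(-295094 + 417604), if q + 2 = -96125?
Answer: -96127/122510 ≈ -0.78465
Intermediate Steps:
q = -96127 (q = -2 - 96125 = -96127)
q/(-295094 + 417604) = -96127/(-295094 + 417604) = -96127/122510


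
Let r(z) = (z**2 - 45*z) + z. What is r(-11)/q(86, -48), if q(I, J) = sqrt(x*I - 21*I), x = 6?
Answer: -121*I*sqrt(1290)/258 ≈ -16.845*I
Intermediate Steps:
q(I, J) = sqrt(15)*sqrt(-I) (q(I, J) = sqrt(6*I - 21*I) = sqrt(-15*I) = sqrt(15)*sqrt(-I))
r(z) = z**2 - 44*z
r(-11)/q(86, -48) = (-11*(-44 - 11))/((sqrt(15)*sqrt(-1*86))) = (-11*(-55))/((sqrt(15)*sqrt(-86))) = 605/((sqrt(15)*(I*sqrt(86)))) = 605/((I*sqrt(1290))) = 605*(-I*sqrt(1290)/1290) = -121*I*sqrt(1290)/258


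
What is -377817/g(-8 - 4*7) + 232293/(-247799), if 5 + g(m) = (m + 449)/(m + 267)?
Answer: 3089523644781/26266694 ≈ 1.1762e+5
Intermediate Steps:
g(m) = -5 + (449 + m)/(267 + m) (g(m) = -5 + (m + 449)/(m + 267) = -5 + (449 + m)/(267 + m))
-377817/g(-8 - 4*7) + 232293/(-247799) = -377817*(267 + (-8 - 4*7))/(2*(-443 - 2*(-8 - 4*7))) + 232293/(-247799) = -377817*(267 + (-8 - 28))/(2*(-443 - 2*(-8 - 28))) + 232293*(-1/247799) = -377817*(267 - 36)/(2*(-443 - 2*(-36))) - 232293/247799 = -377817*231/(2*(-443 + 72)) - 232293/247799 = -377817/(2*(1/231)*(-371)) - 232293/247799 = -377817/(-106/33) - 232293/247799 = -377817*(-33/106) - 232293/247799 = 12467961/106 - 232293/247799 = 3089523644781/26266694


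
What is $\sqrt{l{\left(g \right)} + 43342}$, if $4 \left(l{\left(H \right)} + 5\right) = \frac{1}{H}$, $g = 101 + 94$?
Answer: $\frac{\sqrt{6591557895}}{390} \approx 208.18$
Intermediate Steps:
$g = 195$
$l{\left(H \right)} = -5 + \frac{1}{4 H}$
$\sqrt{l{\left(g \right)} + 43342} = \sqrt{\left(-5 + \frac{1}{4 \cdot 195}\right) + 43342} = \sqrt{\left(-5 + \frac{1}{4} \cdot \frac{1}{195}\right) + 43342} = \sqrt{\left(-5 + \frac{1}{780}\right) + 43342} = \sqrt{- \frac{3899}{780} + 43342} = \sqrt{\frac{33802861}{780}} = \frac{\sqrt{6591557895}}{390}$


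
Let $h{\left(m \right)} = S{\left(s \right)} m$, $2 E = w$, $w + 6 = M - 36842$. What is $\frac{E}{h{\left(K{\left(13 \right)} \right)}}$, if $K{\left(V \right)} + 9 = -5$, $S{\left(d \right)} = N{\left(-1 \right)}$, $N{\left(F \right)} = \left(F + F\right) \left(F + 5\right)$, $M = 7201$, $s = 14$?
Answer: $- \frac{29647}{224} \approx -132.35$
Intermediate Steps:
$N{\left(F \right)} = 2 F \left(5 + F\right)$
$S{\left(d \right)} = -8$ ($S{\left(d \right)} = 2 \left(-1\right) \left(5 - 1\right) = 2 \left(-1\right) 4 = -8$)
$K{\left(V \right)} = -14$ ($K{\left(V \right)} = -9 - 5 = -14$)
$w = -29647$ ($w = -6 + \left(7201 - 36842\right) = -6 - 29641 = -29647$)
$E = - \frac{29647}{2}$ ($E = \frac{1}{2} \left(-29647\right) = - \frac{29647}{2} \approx -14824.0$)
$h{\left(m \right)} = - 8 m$
$\frac{E}{h{\left(K{\left(13 \right)} \right)}} = - \frac{29647}{2 \left(\left(-8\right) \left(-14\right)\right)} = - \frac{29647}{2 \cdot 112} = \left(- \frac{29647}{2}\right) \frac{1}{112} = - \frac{29647}{224}$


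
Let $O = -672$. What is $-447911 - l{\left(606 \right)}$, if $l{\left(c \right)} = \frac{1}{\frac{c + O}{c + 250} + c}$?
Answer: $- \frac{116158999613}{259335} \approx -4.4791 \cdot 10^{5}$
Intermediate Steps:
$l{\left(c \right)} = \frac{1}{c + \frac{-672 + c}{250 + c}}$ ($l{\left(c \right)} = \frac{1}{\frac{c - 672}{c + 250} + c} = \frac{1}{\frac{-672 + c}{250 + c} + c} = \frac{1}{c + \frac{-672 + c}{250 + c}}$)
$-447911 - l{\left(606 \right)} = -447911 - \frac{250 + 606}{-672 + 606^{2} + 251 \cdot 606} = -447911 - \frac{1}{-672 + 367236 + 152106} \cdot 856 = -447911 - \frac{1}{518670} \cdot 856 = -447911 - \frac{428}{259335} = - \frac{116158999613}{259335}$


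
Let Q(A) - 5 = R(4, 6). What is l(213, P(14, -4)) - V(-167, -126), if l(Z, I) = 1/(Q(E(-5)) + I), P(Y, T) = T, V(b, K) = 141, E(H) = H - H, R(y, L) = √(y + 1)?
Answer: -565/4 + √5/4 ≈ -140.69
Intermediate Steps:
R(y, L) = √(1 + y)
E(H) = 0
Q(A) = 5 + √5 (Q(A) = 5 + √(1 + 4) = 5 + √5)
l(Z, I) = 1/(5 + I + √5) (l(Z, I) = 1/((5 + √5) + I) = 1/(5 + I + √5))
l(213, P(14, -4)) - V(-167, -126) = 1/(5 - 4 + √5) - 1*141 = 1/(1 + √5) - 141 = -141 + 1/(1 + √5)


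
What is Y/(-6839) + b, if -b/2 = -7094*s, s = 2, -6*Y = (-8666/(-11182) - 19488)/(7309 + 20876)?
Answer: 5242452647511359/184749529554 ≈ 28376.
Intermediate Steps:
Y = 21790615/189098802 (Y = -(-8666/(-11182) - 19488)/(6*(7309 + 20876)) = -(-8666*(-1/11182) - 19488)/(6*28185) = -(4333/5591 - 19488)/(6*28185) = -(-108953075)/(33546*28185) = -⅙*(-21790615/31516467) = 21790615/189098802 ≈ 0.11523)
b = 28376 (b = -(-14188)*2 = -2*(-14188) = 28376)
Y/(-6839) + b = (21790615/189098802)/(-6839) + 28376 = (21790615/189098802)*(-1/6839) + 28376 = -3112945/184749529554 + 28376 = 5242452647511359/184749529554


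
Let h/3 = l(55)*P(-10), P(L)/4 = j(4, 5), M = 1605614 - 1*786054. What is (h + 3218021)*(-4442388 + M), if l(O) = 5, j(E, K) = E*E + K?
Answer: -11662901346668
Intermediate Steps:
j(E, K) = K + E² (j(E, K) = E² + K = K + E²)
M = 819560 (M = 1605614 - 786054 = 819560)
P(L) = 84 (P(L) = 4*(5 + 4²) = 4*(5 + 16) = 4*21 = 84)
h = 1260 (h = 3*(5*84) = 3*420 = 1260)
(h + 3218021)*(-4442388 + M) = (1260 + 3218021)*(-4442388 + 819560) = 3219281*(-3622828) = -11662901346668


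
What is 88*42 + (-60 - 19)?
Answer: 3617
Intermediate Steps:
88*42 + (-60 - 19) = 3696 - 79 = 3617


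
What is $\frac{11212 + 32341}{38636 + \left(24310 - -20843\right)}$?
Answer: $\frac{43553}{83789} \approx 0.51979$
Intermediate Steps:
$\frac{11212 + 32341}{38636 + \left(24310 - -20843\right)} = \frac{43553}{38636 + \left(24310 + 20843\right)} = \frac{43553}{38636 + 45153} = \frac{43553}{83789}$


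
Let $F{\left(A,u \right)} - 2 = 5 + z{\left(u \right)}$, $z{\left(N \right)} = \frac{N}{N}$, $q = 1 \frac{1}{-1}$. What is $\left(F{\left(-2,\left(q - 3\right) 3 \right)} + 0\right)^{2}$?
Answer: $64$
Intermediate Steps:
$q = -1$ ($q = 1 \left(-1\right) = -1$)
$z{\left(N \right)} = 1$
$F{\left(A,u \right)} = 8$ ($F{\left(A,u \right)} = 2 + \left(5 + 1\right) = 2 + 6 = 8$)
$\left(F{\left(-2,\left(q - 3\right) 3 \right)} + 0\right)^{2} = \left(8 + 0\right)^{2} = 8^{2} = 64$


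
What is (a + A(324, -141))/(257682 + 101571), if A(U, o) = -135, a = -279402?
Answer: -93179/119751 ≈ -0.77811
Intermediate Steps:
(a + A(324, -141))/(257682 + 101571) = (-279402 - 135)/(257682 + 101571) = -279537/359253 = -279537*1/359253 = -93179/119751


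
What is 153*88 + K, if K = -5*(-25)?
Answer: 13589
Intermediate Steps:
K = 125
153*88 + K = 153*88 + 125 = 13464 + 125 = 13589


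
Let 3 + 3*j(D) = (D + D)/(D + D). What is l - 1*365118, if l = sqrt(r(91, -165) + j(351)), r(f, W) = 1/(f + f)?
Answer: -365118 + 19*I*sqrt(546)/546 ≈ -3.6512e+5 + 0.81312*I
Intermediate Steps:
j(D) = -2/3 (j(D) = -1 + ((D + D)/(D + D))/3 = -1 + ((2*D)/((2*D)))/3 = -1 + ((2*D)*(1/(2*D)))/3 = -1 + (1/3)*1 = -1 + 1/3 = -2/3)
r(f, W) = 1/(2*f)
l = 19*I*sqrt(546)/546 (l = sqrt((1/2)/91 - 2/3) = sqrt((1/2)*(1/91) - 2/3) = sqrt(1/182 - 2/3) = sqrt(-361/546) = 19*I*sqrt(546)/546 ≈ 0.81312*I)
l - 1*365118 = 19*I*sqrt(546)/546 - 1*365118 = 19*I*sqrt(546)/546 - 365118 = -365118 + 19*I*sqrt(546)/546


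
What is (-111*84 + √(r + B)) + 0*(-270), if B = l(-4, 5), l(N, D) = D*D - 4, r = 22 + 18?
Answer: -9324 + √61 ≈ -9316.2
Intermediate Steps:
r = 40
l(N, D) = -4 + D² (l(N, D) = D² - 4 = -4 + D²)
B = 21 (B = -4 + 5² = -4 + 25 = 21)
(-111*84 + √(r + B)) + 0*(-270) = (-111*84 + √(40 + 21)) + 0*(-270) = (-9324 + √61) + 0 = -9324 + √61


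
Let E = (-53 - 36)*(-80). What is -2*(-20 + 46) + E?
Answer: 7068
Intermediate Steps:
E = 7120 (E = -89*(-80) = 7120)
-2*(-20 + 46) + E = -2*(-20 + 46) + 7120 = -2*26 + 7120 = -52 + 7120 = 7068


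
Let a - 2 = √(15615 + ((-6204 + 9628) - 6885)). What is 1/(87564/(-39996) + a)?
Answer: 2103123/135017038745 + 11108889*√12154/135017038745 ≈ 0.0090863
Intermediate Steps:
a = 2 + √12154 (a = 2 + √(15615 + ((-6204 + 9628) - 6885)) = 2 + √(15615 + (3424 - 6885)) = 2 + √(15615 - 3461) = 2 + √12154 ≈ 112.25)
1/(87564/(-39996) + a) = 1/(87564/(-39996) + (2 + √12154)) = 1/(87564*(-1/39996) + (2 + √12154)) = 1/(-7297/3333 + (2 + √12154)) = 1/(-631/3333 + √12154)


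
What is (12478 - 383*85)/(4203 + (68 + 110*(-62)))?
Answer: 20077/2549 ≈ 7.8764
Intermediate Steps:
(12478 - 383*85)/(4203 + (68 + 110*(-62))) = (12478 - 32555)/(4203 + (68 - 6820)) = -20077/(4203 - 6752) = -20077/(-2549) = -20077*(-1/2549) = 20077/2549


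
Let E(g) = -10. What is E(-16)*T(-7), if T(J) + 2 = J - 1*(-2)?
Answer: 70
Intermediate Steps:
T(J) = J (T(J) = -2 + (J - 1*(-2)) = -2 + (J + 2) = -2 + (2 + J) = J)
E(-16)*T(-7) = -10*(-7) = 70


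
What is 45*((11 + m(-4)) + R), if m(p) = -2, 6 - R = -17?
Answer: 1440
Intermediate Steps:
R = 23 (R = 6 - 1*(-17) = 6 + 17 = 23)
45*((11 + m(-4)) + R) = 45*((11 - 2) + 23) = 45*(9 + 23) = 45*32 = 1440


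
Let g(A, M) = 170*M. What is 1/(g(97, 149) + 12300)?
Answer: 1/37630 ≈ 2.6575e-5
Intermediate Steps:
1/(g(97, 149) + 12300) = 1/(170*149 + 12300) = 1/(25330 + 12300) = 1/37630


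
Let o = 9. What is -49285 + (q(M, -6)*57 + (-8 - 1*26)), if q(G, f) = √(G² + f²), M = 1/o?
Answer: -49319 + 19*√2917/3 ≈ -48977.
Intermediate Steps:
M = ⅑ (M = 1/9 = ⅑ ≈ 0.11111)
-49285 + (q(M, -6)*57 + (-8 - 1*26)) = -49285 + (√((⅑)² + (-6)²)*57 + (-8 - 1*26)) = -49285 + (√(1/81 + 36)*57 + (-8 - 26)) = -49285 + (√(2917/81)*57 - 34) = -49285 + ((√2917/9)*57 - 34) = -49285 + (19*√2917/3 - 34) = -49285 + (-34 + 19*√2917/3) = -49319 + 19*√2917/3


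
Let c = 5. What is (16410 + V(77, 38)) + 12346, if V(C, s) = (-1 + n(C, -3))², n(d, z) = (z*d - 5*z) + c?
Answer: 73700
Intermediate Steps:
n(d, z) = 5 - 5*z + d*z (n(d, z) = (z*d - 5*z) + 5 = (d*z - 5*z) + 5 = (-5*z + d*z) + 5 = 5 - 5*z + d*z)
V(C, s) = (19 - 3*C)² (V(C, s) = (-1 + (5 - 5*(-3) + C*(-3)))² = (-1 + (5 + 15 - 3*C))² = (-1 + (20 - 3*C))² = (19 - 3*C)²)
(16410 + V(77, 38)) + 12346 = (16410 + (19 - 3*77)²) + 12346 = (16410 + (19 - 231)²) + 12346 = (16410 + (-212)²) + 12346 = (16410 + 44944) + 12346 = 61354 + 12346 = 73700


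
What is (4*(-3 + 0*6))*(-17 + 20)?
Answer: -36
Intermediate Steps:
(4*(-3 + 0*6))*(-17 + 20) = (4*(-3 + 0))*3 = (4*(-3))*3 = -12*3 = -36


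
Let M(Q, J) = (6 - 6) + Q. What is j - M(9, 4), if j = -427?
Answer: -436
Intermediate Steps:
M(Q, J) = Q (M(Q, J) = 0 + Q = Q)
j - M(9, 4) = -427 - 1*9 = -427 - 9 = -436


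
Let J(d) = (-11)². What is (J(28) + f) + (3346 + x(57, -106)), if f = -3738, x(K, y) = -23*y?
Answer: 2167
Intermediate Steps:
J(d) = 121
(J(28) + f) + (3346 + x(57, -106)) = (121 - 3738) + (3346 - 23*(-106)) = -3617 + (3346 + 2438) = -3617 + 5784 = 2167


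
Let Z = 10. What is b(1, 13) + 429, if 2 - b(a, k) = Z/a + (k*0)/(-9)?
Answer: 421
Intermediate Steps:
b(a, k) = 2 - 10/a (b(a, k) = 2 - (10/a + (k*0)/(-9)) = 2 - (10/a + 0*(-1/9)) = 2 - (10/a + 0) = 2 - 10/a)
b(1, 13) + 429 = (2 - 10/1) + 429 = (2 - 10*1) + 429 = (2 - 10) + 429 = -8 + 429 = 421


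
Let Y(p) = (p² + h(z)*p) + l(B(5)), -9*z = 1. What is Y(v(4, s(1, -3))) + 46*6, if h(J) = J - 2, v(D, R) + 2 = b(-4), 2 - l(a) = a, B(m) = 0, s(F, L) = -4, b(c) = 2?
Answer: 278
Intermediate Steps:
l(a) = 2 - a
v(D, R) = 0 (v(D, R) = -2 + 2 = 0)
z = -⅑ (z = -⅑*1 = -⅑ ≈ -0.11111)
h(J) = -2 + J
Y(p) = 2 + p² - 19*p/9 (Y(p) = (p² + (-2 - ⅑)*p) + (2 - 1*0) = (p² - 19*p/9) + (2 + 0) = (p² - 19*p/9) + 2 = 2 + p² - 19*p/9)
Y(v(4, s(1, -3))) + 46*6 = (2 + 0² - 19/9*0) + 46*6 = (2 + 0 + 0) + 276 = 2 + 276 = 278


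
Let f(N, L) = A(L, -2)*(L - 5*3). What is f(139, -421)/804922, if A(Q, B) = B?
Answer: 436/402461 ≈ 0.0010833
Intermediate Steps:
f(N, L) = 30 - 2*L (f(N, L) = -2*(L - 5*3) = -2*(L - 15) = -2*(-15 + L) = 30 - 2*L)
f(139, -421)/804922 = (30 - 2*(-421))/804922 = (30 + 842)*(1/804922) = 872*(1/804922) = 436/402461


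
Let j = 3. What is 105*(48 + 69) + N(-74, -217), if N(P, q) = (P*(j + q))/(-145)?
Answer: 1765489/145 ≈ 12176.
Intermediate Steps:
N(P, q) = -P*(3 + q)/145 (N(P, q) = (P*(3 + q))/(-145) = (P*(3 + q))*(-1/145) = -P*(3 + q)/145)
105*(48 + 69) + N(-74, -217) = 105*(48 + 69) - 1/145*(-74)*(3 - 217) = 105*117 - 1/145*(-74)*(-214) = 12285 - 15836/145 = 1765489/145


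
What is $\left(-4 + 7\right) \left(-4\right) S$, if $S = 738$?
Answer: $-8856$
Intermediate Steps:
$\left(-4 + 7\right) \left(-4\right) S = \left(-4 + 7\right) \left(-4\right) 738 = 3 \left(-4\right) 738 = \left(-12\right) 738 = -8856$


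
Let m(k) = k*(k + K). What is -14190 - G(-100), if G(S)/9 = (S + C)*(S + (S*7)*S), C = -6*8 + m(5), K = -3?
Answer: 86801610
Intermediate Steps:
m(k) = k*(-3 + k) (m(k) = k*(k - 3) = k*(-3 + k))
C = -38 (C = -6*8 + 5*(-3 + 5) = -48 + 5*2 = -48 + 10 = -38)
G(S) = 9*(-38 + S)*(S + 7*S**2) (G(S) = 9*((S - 38)*(S + (S*7)*S)) = 9*((-38 + S)*(S + (7*S)*S)) = 9*((-38 + S)*(S + 7*S**2)) = 9*(-38 + S)*(S + 7*S**2))
-14190 - G(-100) = -14190 - 9*(-100)*(-38 - 265*(-100) + 7*(-100)**2) = -14190 - 9*(-100)*(-38 + 26500 + 7*10000) = -14190 - 9*(-100)*(-38 + 26500 + 70000) = -14190 - 9*(-100)*96462 = -14190 - 1*(-86815800) = -14190 + 86815800 = 86801610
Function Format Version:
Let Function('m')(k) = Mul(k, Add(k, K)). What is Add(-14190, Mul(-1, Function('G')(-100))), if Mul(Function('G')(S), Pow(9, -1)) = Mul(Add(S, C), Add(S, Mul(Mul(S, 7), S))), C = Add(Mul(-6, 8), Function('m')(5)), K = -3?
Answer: 86801610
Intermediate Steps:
Function('m')(k) = Mul(k, Add(-3, k)) (Function('m')(k) = Mul(k, Add(k, -3)) = Mul(k, Add(-3, k)))
C = -38 (C = Add(Mul(-6, 8), Mul(5, Add(-3, 5))) = Add(-48, Mul(5, 2)) = Add(-48, 10) = -38)
Function('G')(S) = Mul(9, Add(-38, S), Add(S, Mul(7, Pow(S, 2)))) (Function('G')(S) = Mul(9, Mul(Add(S, -38), Add(S, Mul(Mul(S, 7), S)))) = Mul(9, Mul(Add(-38, S), Add(S, Mul(Mul(7, S), S)))) = Mul(9, Mul(Add(-38, S), Add(S, Mul(7, Pow(S, 2))))) = Mul(9, Add(-38, S), Add(S, Mul(7, Pow(S, 2)))))
Add(-14190, Mul(-1, Function('G')(-100))) = Add(-14190, Mul(-1, Mul(9, -100, Add(-38, Mul(-265, -100), Mul(7, Pow(-100, 2)))))) = Add(-14190, Mul(-1, Mul(9, -100, Add(-38, 26500, Mul(7, 10000))))) = Add(-14190, Mul(-1, Mul(9, -100, Add(-38, 26500, 70000)))) = Add(-14190, Mul(-1, Mul(9, -100, 96462))) = Add(-14190, Mul(-1, -86815800)) = Add(-14190, 86815800) = 86801610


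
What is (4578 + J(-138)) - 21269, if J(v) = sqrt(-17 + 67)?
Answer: -16691 + 5*sqrt(2) ≈ -16684.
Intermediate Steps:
J(v) = 5*sqrt(2) (J(v) = sqrt(50) = 5*sqrt(2))
(4578 + J(-138)) - 21269 = (4578 + 5*sqrt(2)) - 21269 = -16691 + 5*sqrt(2)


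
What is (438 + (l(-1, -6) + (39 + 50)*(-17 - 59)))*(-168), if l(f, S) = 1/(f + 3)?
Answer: 1062684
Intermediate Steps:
l(f, S) = 1/(3 + f)
(438 + (l(-1, -6) + (39 + 50)*(-17 - 59)))*(-168) = (438 + (1/(3 - 1) + (39 + 50)*(-17 - 59)))*(-168) = (438 + (1/2 + 89*(-76)))*(-168) = (438 + (½ - 6764))*(-168) = (438 - 13527/2)*(-168) = -12651/2*(-168) = 1062684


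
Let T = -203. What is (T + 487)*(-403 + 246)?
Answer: -44588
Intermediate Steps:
(T + 487)*(-403 + 246) = (-203 + 487)*(-403 + 246) = 284*(-157) = -44588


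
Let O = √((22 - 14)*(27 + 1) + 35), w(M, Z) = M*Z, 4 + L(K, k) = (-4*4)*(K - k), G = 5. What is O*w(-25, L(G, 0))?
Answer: 2100*√259 ≈ 33796.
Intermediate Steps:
L(K, k) = -4 - 16*K + 16*k (L(K, k) = -4 + (-4*4)*(K - k) = -4 - 16*(K - k) = -4 + (-16*K + 16*k) = -4 - 16*K + 16*k)
O = √259 (O = √(8*28 + 35) = √(224 + 35) = √259 ≈ 16.093)
O*w(-25, L(G, 0)) = √259*(-25*(-4 - 16*5 + 16*0)) = √259*(-25*(-4 - 80 + 0)) = √259*(-25*(-84)) = √259*2100 = 2100*√259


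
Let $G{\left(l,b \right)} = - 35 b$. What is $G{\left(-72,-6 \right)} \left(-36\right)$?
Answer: $-7560$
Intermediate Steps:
$G{\left(-72,-6 \right)} \left(-36\right) = \left(-35\right) \left(-6\right) \left(-36\right) = 210 \left(-36\right) = -7560$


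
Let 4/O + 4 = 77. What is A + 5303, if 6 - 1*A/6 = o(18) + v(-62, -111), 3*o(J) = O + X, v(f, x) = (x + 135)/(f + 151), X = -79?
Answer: 35702785/6497 ≈ 5495.3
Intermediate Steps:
O = 4/73 (O = 4/(-4 + 77) = 4/73 ≈ 0.054795)
v(f, x) = (135 + x)/(151 + f)
o(J) = -1921/73 (o(J) = (4/73 - 79)/3 = (⅓)*(-5763/73) = -1921/73)
A = 1249194/6497 (A = 36 - 6*(-1921/73 + (135 - 111)/(151 - 62)) = 36 - 6*(-1921/73 + 24/89) = 36 - 6*(-169217/6497) = 36 + 1015302/6497 = 1249194/6497 ≈ 192.27)
A + 5303 = 1249194/6497 + 5303 = 35702785/6497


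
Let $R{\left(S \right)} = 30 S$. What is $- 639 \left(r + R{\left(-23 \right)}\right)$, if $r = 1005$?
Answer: $-201285$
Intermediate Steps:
$- 639 \left(r + R{\left(-23 \right)}\right) = - 639 \left(1005 + 30 \left(-23\right)\right) = - 639 \left(1005 - 690\right) = \left(-639\right) 315 = -201285$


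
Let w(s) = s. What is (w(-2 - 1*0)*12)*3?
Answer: -72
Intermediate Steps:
(w(-2 - 1*0)*12)*3 = ((-2 - 1*0)*12)*3 = ((-2 + 0)*12)*3 = -2*12*3 = -24*3 = -72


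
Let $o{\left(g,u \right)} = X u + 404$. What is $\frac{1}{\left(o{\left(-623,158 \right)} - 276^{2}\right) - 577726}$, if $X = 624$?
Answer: $- \frac{1}{554906} \approx -1.8021 \cdot 10^{-6}$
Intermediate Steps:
$o{\left(g,u \right)} = 404 + 624 u$ ($o{\left(g,u \right)} = 624 u + 404 = 404 + 624 u$)
$\frac{1}{\left(o{\left(-623,158 \right)} - 276^{2}\right) - 577726} = \frac{1}{\left(\left(404 + 624 \cdot 158\right) - 276^{2}\right) - 577726} = \frac{1}{\left(\left(404 + 98592\right) - 76176\right) - 577726} = \frac{1}{\left(98996 - 76176\right) - 577726} = \frac{1}{22820 - 577726} = \frac{1}{-554906} = - \frac{1}{554906}$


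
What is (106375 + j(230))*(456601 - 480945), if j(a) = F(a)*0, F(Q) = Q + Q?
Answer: -2589593000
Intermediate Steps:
F(Q) = 2*Q
j(a) = 0 (j(a) = (2*a)*0 = 0)
(106375 + j(230))*(456601 - 480945) = (106375 + 0)*(456601 - 480945) = 106375*(-24344) = -2589593000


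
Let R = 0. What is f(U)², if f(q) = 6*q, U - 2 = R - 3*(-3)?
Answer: 4356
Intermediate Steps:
U = 11 (U = 2 + (0 - 3*(-3)) = 2 + (0 + 9) = 2 + 9 = 11)
f(U)² = (6*11)² = 66² = 4356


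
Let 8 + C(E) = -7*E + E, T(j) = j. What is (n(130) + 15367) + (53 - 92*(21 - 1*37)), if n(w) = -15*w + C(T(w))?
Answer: 14154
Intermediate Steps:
C(E) = -8 - 6*E (C(E) = -8 + (-7*E + E) = -8 - 6*E)
n(w) = -8 - 21*w (n(w) = -15*w + (-8 - 6*w) = -8 - 21*w)
(n(130) + 15367) + (53 - 92*(21 - 1*37)) = ((-8 - 21*130) + 15367) + (53 - 92*(21 - 1*37)) = ((-8 - 2730) + 15367) + (53 - 92*(21 - 37)) = (-2738 + 15367) + (53 - 92*(-16)) = 12629 + (53 + 1472) = 12629 + 1525 = 14154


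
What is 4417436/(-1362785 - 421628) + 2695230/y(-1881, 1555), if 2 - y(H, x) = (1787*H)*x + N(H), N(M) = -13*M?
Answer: -11542277446903217/4663447508210671 ≈ -2.4751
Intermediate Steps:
y(H, x) = 2 + 13*H - 1787*H*x (y(H, x) = 2 - ((1787*H)*x - 13*H) = 2 - (1787*H*x - 13*H) = 2 - (-13*H + 1787*H*x) = 2 + (13*H - 1787*H*x) = 2 + 13*H - 1787*H*x)
4417436/(-1362785 - 421628) + 2695230/y(-1881, 1555) = 4417436/(-1362785 - 421628) + 2695230/(2 + 13*(-1881) - 1787*(-1881)*1555) = 4417436/(-1784413) + 2695230/(2 - 24453 + 5226894585) = 4417436*(-1/1784413) + 2695230/5226870134 = -4417436/1784413 + 2695230*(1/5226870134) = -4417436/1784413 + 1347615/2613435067 = -11542277446903217/4663447508210671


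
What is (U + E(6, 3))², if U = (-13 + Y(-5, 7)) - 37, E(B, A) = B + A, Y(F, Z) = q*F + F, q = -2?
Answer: 1296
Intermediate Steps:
Y(F, Z) = -F (Y(F, Z) = -2*F + F = -F)
E(B, A) = A + B
U = -45 (U = (-13 - 1*(-5)) - 37 = (-13 + 5) - 37 = -8 - 37 = -45)
(U + E(6, 3))² = (-45 + (3 + 6))² = (-45 + 9)² = (-36)² = 1296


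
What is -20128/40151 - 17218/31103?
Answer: -1317361102/1248816553 ≈ -1.0549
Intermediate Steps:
-20128/40151 - 17218/31103 = -1317361102/1248816553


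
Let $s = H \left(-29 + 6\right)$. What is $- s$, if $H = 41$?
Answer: $943$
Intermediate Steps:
$s = -943$ ($s = 41 \left(-29 + 6\right) = 41 \left(-23\right) = -943$)
$- s = \left(-1\right) \left(-943\right) = 943$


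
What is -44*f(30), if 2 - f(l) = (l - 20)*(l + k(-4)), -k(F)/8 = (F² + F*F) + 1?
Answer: -103048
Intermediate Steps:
k(F) = -8 - 16*F² (k(F) = -8*((F² + F*F) + 1) = -8*((F² + F²) + 1) = -8*(2*F² + 1) = -8*(1 + 2*F²) = -8 - 16*F²)
f(l) = 2 - (-264 + l)*(-20 + l) (f(l) = 2 - (l - 20)*(l + (-8 - 16*(-4)²)) = 2 - (-20 + l)*(l + (-8 - 16*16)) = 2 - (-20 + l)*(l + (-8 - 256)) = 2 - (-20 + l)*(l - 264) = 2 - (-20 + l)*(-264 + l) = 2 - (-264 + l)*(-20 + l))
-44*f(30) = -44*(-5278 - 1*30² + 284*30) = -44*(-5278 - 1*900 + 8520) = -44*(-5278 - 900 + 8520) = -44*2342 = -103048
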